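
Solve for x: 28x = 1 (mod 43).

Step 1: We need x such that 28 * x = 1 (mod 43).
Step 2: Using the extended Euclidean algorithm or trial:
  28 * 20 = 560 = 13 * 43 + 1.
Step 3: Since 560 mod 43 = 1, the inverse is x = 20.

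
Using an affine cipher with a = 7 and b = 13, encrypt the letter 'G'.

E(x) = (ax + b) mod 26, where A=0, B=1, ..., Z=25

Step 1: Convert 'G' to number: x = 6.
Step 2: E(6) = (7 * 6 + 13) mod 26 = 55 mod 26 = 3.
Step 3: Convert 3 back to letter: D.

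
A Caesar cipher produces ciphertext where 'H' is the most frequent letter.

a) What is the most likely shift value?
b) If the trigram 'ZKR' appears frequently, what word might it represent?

Step 1: In English, 'E' is the most frequent letter (12.7%).
Step 2: The most frequent ciphertext letter is 'H' (position 7).
Step 3: Shift = (7 - 4) mod 26 = 3.
Step 4: Decrypt 'ZKR' by shifting back 3:
  Z -> W
  K -> H
  R -> O
Step 5: 'ZKR' decrypts to 'WHO'.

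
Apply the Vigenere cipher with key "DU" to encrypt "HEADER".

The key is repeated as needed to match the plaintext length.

Step 1: Repeat key to match plaintext length:
  Plaintext: HEADER
  Key:       DUDUDU
Step 2: Encrypt each letter:
  H(7) + D(3) = (7+3) mod 26 = 10 = K
  E(4) + U(20) = (4+20) mod 26 = 24 = Y
  A(0) + D(3) = (0+3) mod 26 = 3 = D
  D(3) + U(20) = (3+20) mod 26 = 23 = X
  E(4) + D(3) = (4+3) mod 26 = 7 = H
  R(17) + U(20) = (17+20) mod 26 = 11 = L
Ciphertext: KYDXHL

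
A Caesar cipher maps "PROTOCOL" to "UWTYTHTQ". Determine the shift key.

Step 1: Compare first letters: P (position 15) -> U (position 20).
Step 2: Shift = (20 - 15) mod 26 = 5.
The shift value is 5.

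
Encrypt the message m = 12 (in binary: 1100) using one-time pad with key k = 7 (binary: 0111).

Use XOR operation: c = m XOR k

Step 1: Write out the XOR operation bit by bit:
  Message: 1100
  Key:     0111
  XOR:     1011
Step 2: Convert to decimal: 1011 = 11.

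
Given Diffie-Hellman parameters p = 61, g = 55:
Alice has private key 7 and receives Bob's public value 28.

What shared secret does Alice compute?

Step 1: s = B^a mod p = 28^7 mod 61.
  28^1 mod 61 = 28
  28^2 mod 61 = (28 * 28) mod 61 = 52
  28^3 mod 61 = (52 * 28) mod 61 = 53
  28^4 mod 61 = (53 * 28) mod 61 = 20
  28^5 mod 61 = (20 * 28) mod 61 = 11
  28^6 mod 61 = (11 * 28) mod 61 = 3
  28^7 mod 61 = (3 * 28) mod 61 = 23
Result: shared secret = 23.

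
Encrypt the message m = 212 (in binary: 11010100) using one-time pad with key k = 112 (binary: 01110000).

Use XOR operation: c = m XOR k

Step 1: Write out the XOR operation bit by bit:
  Message: 11010100
  Key:     01110000
  XOR:     10100100
Step 2: Convert to decimal: 10100100 = 164.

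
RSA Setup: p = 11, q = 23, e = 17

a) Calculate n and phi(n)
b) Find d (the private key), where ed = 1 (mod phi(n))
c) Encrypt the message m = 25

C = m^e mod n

Step 1: n = 11 * 23 = 253.
Step 2: phi(n) = (11-1)(23-1) = 10 * 22 = 220.
Step 3: Find d = 17^(-1) mod 220 = 13.
  Verify: 17 * 13 = 221 = 1 (mod 220).
Step 4: C = 25^17 mod 253 = 64.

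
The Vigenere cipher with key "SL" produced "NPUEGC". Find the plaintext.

Step 1: Extend key: SLSLSL
Step 2: Decrypt each letter (c - k) mod 26:
  N(13) - S(18) = (13-18) mod 26 = 21 = V
  P(15) - L(11) = (15-11) mod 26 = 4 = E
  U(20) - S(18) = (20-18) mod 26 = 2 = C
  E(4) - L(11) = (4-11) mod 26 = 19 = T
  G(6) - S(18) = (6-18) mod 26 = 14 = O
  C(2) - L(11) = (2-11) mod 26 = 17 = R
Plaintext: VECTOR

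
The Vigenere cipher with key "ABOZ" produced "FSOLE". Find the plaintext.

Step 1: Extend key: ABOZA
Step 2: Decrypt each letter (c - k) mod 26:
  F(5) - A(0) = (5-0) mod 26 = 5 = F
  S(18) - B(1) = (18-1) mod 26 = 17 = R
  O(14) - O(14) = (14-14) mod 26 = 0 = A
  L(11) - Z(25) = (11-25) mod 26 = 12 = M
  E(4) - A(0) = (4-0) mod 26 = 4 = E
Plaintext: FRAME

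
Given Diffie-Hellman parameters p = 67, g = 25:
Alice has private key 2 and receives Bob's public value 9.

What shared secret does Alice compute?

Step 1: s = B^a mod p = 9^2 mod 67.
  9^1 mod 67 = 9
  9^2 mod 67 = (9 * 9) mod 67 = 14
Result: shared secret = 14.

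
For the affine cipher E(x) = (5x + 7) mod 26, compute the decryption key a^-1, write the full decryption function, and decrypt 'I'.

Step 1: Find a^-1, the modular inverse of 5 mod 26.
Step 2: We need 5 * a^-1 = 1 (mod 26).
Step 3: 5 * 21 = 105 = 4 * 26 + 1, so a^-1 = 21.
Step 4: D(y) = 21(y - 7) mod 26.
Step 5: Apply to 'I' (y = 8): D(8) = 21 * (8 - 7) mod 26 = 21 * 1 mod 26 = 21 -> 'V'.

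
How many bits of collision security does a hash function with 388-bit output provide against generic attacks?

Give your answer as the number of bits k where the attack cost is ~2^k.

Step 1: The hash has a 388-bit output.
Step 2: Collision resistance means it should be infeasible to find any x != y with h(x) = h(y).
By the birthday bound, a generic collision search succeeds after about sqrt(2^388) = 2^(388/2) = 2^194 evaluations.
Step 3: Security level = 194 bits.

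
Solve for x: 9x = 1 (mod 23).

Step 1: We need x such that 9 * x = 1 (mod 23).
Step 2: Using the extended Euclidean algorithm or trial:
  9 * 18 = 162 = 7 * 23 + 1.
Step 3: Since 162 mod 23 = 1, the inverse is x = 18.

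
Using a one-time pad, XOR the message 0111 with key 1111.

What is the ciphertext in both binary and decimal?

Step 1: Write out the XOR operation bit by bit:
  Message: 0111
  Key:     1111
  XOR:     1000
Step 2: Convert to decimal: 1000 = 8.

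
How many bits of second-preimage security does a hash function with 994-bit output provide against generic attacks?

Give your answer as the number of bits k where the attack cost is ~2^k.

Step 1: The hash has a 994-bit output.
Step 2: Second-preimage resistance means: given a specific input x, it should be infeasible to find a different y with h(y) = h(x).
With a 994-bit output, a generic search for a second preimage costs about 2^994 evaluations (each trial matches the fixed target with probability 2^-994).
Step 3: Security level = 994 bits.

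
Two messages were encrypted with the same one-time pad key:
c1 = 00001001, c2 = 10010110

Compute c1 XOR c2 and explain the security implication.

Step 1: c1 XOR c2 = (m1 XOR k) XOR (m2 XOR k).
Step 2: By XOR associativity/commutativity: = m1 XOR m2 XOR k XOR k = m1 XOR m2.
Step 3: 00001001 XOR 10010110 = 10011111 = 159.
Step 4: The key cancels out! An attacker learns m1 XOR m2 = 159, revealing the relationship between plaintexts.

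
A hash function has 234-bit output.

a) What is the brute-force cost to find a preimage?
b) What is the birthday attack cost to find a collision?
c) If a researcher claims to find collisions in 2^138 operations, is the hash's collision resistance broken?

Step 1: Preimage resistance requires brute-force of 2^234 operations.
Step 2: Collision resistance (birthday bound) = 2^(234/2) = 2^117.
Step 3: The claimed attack costs 2^138 operations.
Step 4: Since 2^138 >= 2^117, the claimed attack is no faster than the generic birthday attack, so this does not break collision resistance.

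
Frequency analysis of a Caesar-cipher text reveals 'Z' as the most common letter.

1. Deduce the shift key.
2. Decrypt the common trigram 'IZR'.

Step 1: In English, 'E' is the most frequent letter (12.7%).
Step 2: The most frequent ciphertext letter is 'Z' (position 25).
Step 3: Shift = (25 - 4) mod 26 = 21.
Step 4: Decrypt 'IZR' by shifting back 21:
  I -> N
  Z -> E
  R -> W
Step 5: 'IZR' decrypts to 'NEW'.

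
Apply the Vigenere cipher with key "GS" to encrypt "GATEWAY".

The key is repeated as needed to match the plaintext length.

Step 1: Repeat key to match plaintext length:
  Plaintext: GATEWAY
  Key:       GSGSGSG
Step 2: Encrypt each letter:
  G(6) + G(6) = (6+6) mod 26 = 12 = M
  A(0) + S(18) = (0+18) mod 26 = 18 = S
  T(19) + G(6) = (19+6) mod 26 = 25 = Z
  E(4) + S(18) = (4+18) mod 26 = 22 = W
  W(22) + G(6) = (22+6) mod 26 = 2 = C
  A(0) + S(18) = (0+18) mod 26 = 18 = S
  Y(24) + G(6) = (24+6) mod 26 = 4 = E
Ciphertext: MSZWCSE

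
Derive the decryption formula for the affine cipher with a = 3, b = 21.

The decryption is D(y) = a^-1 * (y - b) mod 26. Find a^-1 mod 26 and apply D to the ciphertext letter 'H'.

Step 1: Find a^-1, the modular inverse of 3 mod 26.
Step 2: We need 3 * a^-1 = 1 (mod 26).
Step 3: 3 * 9 = 27 = 1 * 26 + 1, so a^-1 = 9.
Step 4: D(y) = 9(y - 21) mod 26.
Step 5: Apply to 'H' (y = 7): D(7) = 9 * (7 - 21) mod 26 = 9 * -14 mod 26 = 4 -> 'E'.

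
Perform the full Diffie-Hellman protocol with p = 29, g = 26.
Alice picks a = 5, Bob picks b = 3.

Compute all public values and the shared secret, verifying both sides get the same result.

Step 1: A = g^a mod p = 26^5 mod 29 = 18.
Step 2: B = g^b mod p = 26^3 mod 29 = 2.
Step 3: Alice computes s = B^a mod p = 2^5 mod 29 = 3.
Step 4: Bob computes s = A^b mod p = 18^3 mod 29 = 3.
Both sides agree: shared secret = 3.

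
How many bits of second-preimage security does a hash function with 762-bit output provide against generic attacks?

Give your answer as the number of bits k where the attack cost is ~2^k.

Step 1: The hash has a 762-bit output.
Step 2: Second-preimage resistance means: given a specific input x, it should be infeasible to find a different y with h(y) = h(x).
With a 762-bit output, a generic search for a second preimage costs about 2^762 evaluations (each trial matches the fixed target with probability 2^-762).
Step 3: Security level = 762 bits.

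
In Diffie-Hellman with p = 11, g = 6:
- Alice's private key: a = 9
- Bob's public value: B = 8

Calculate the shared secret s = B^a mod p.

Step 1: s = B^a mod p = 8^9 mod 11.
  8^1 mod 11 = 8
  8^2 mod 11 = (8 * 8) mod 11 = 9
  8^3 mod 11 = (9 * 8) mod 11 = 6
  8^4 mod 11 = (6 * 8) mod 11 = 4
  8^5 mod 11 = (4 * 8) mod 11 = 10
  8^6 mod 11 = (10 * 8) mod 11 = 3
  8^7 mod 11 = (3 * 8) mod 11 = 2
  8^8 mod 11 = (2 * 8) mod 11 = 5
  8^9 mod 11 = (5 * 8) mod 11 = 7
Result: shared secret = 7.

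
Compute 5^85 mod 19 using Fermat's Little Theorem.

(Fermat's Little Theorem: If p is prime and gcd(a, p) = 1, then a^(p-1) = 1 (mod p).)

Step 1: Since 19 is prime, by Fermat's Little Theorem: 5^18 = 1 (mod 19).
Step 2: Reduce exponent: 85 mod 18 = 13.
Step 3: So 5^85 = 5^13 (mod 19).
Step 4: 5^13 mod 19 = 17.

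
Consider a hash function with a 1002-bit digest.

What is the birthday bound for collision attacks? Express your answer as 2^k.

Step 1: The birthday paradox gives collision probability ~50% after sqrt(2^n) = 2^(n/2) hashes.
Step 2: For 1002-bit output: 2^(1002/2) = 2^501.
Step 3: Approximately 2^501 hash computations needed.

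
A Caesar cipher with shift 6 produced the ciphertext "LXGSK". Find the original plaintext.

Step 1: Reverse the shift by subtracting 6 from each letter position.
  L (position 11) -> position (11-6) mod 26 = 5 -> F
  X (position 23) -> position (23-6) mod 26 = 17 -> R
  G (position 6) -> position (6-6) mod 26 = 0 -> A
  S (position 18) -> position (18-6) mod 26 = 12 -> M
  K (position 10) -> position (10-6) mod 26 = 4 -> E
Decrypted message: FRAME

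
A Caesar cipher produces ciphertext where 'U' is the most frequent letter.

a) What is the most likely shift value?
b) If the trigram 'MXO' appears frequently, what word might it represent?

Step 1: In English, 'E' is the most frequent letter (12.7%).
Step 2: The most frequent ciphertext letter is 'U' (position 20).
Step 3: Shift = (20 - 4) mod 26 = 16.
Step 4: Decrypt 'MXO' by shifting back 16:
  M -> W
  X -> H
  O -> Y
Step 5: 'MXO' decrypts to 'WHY'.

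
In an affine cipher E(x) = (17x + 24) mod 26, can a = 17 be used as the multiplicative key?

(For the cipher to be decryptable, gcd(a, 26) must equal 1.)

Step 1: Compute gcd(17, 26).
Step 2: gcd(17, 26) = 1.
Since gcd = 1, 17 is coprime with 26, so it is a valid key.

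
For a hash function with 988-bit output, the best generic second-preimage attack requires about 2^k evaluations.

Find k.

Step 1: The hash has a 988-bit output.
Step 2: Second-preimage resistance means: given a specific input x, it should be infeasible to find a different y with h(y) = h(x).
With a 988-bit output, a generic search for a second preimage costs about 2^988 evaluations (each trial matches the fixed target with probability 2^-988).
Step 3: Security level = 988 bits.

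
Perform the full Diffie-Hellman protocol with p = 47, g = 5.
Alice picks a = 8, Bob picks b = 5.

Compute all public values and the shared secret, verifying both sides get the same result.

Step 1: A = g^a mod p = 5^8 mod 47 = 8.
Step 2: B = g^b mod p = 5^5 mod 47 = 23.
Step 3: Alice computes s = B^a mod p = 23^8 mod 47 = 9.
Step 4: Bob computes s = A^b mod p = 8^5 mod 47 = 9.
Both sides agree: shared secret = 9.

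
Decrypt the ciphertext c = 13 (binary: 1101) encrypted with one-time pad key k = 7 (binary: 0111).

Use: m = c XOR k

Step 1: XOR ciphertext with key:
  Ciphertext: 1101
  Key:        0111
  XOR:        1010
Step 2: Plaintext = 1010 = 10 in decimal.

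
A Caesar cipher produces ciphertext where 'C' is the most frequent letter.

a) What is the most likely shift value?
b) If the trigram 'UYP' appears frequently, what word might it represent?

Step 1: In English, 'E' is the most frequent letter (12.7%).
Step 2: The most frequent ciphertext letter is 'C' (position 2).
Step 3: Shift = (2 - 4) mod 26 = 24.
Step 4: Decrypt 'UYP' by shifting back 24:
  U -> W
  Y -> A
  P -> R
Step 5: 'UYP' decrypts to 'WAR'.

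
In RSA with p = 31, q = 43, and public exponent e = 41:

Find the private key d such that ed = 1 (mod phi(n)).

Step 1: n = 31 * 43 = 1333.
Step 2: phi(n) = 30 * 42 = 1260.
Step 3: Find d such that 41 * d = 1 (mod 1260).
Step 4: d = 41^(-1) mod 1260 = 461.
Verification: 41 * 461 = 18901 = 15 * 1260 + 1.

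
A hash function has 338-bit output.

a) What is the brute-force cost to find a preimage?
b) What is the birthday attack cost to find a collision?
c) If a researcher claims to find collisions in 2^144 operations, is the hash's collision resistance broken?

Step 1: Preimage resistance requires brute-force of 2^338 operations.
Step 2: Collision resistance (birthday bound) = 2^(338/2) = 2^169.
Step 3: The claimed attack costs 2^144 operations.
Step 4: Since 2^144 < 2^169, the claimed attack beats the generic birthday bound, so collision resistance is broken.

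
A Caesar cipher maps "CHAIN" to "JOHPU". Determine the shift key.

Step 1: Compare first letters: C (position 2) -> J (position 9).
Step 2: Shift = (9 - 2) mod 26 = 7.
The shift value is 7.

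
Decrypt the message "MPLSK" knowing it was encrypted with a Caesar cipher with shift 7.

Step 1: Reverse the shift by subtracting 7 from each letter position.
  M (position 12) -> position (12-7) mod 26 = 5 -> F
  P (position 15) -> position (15-7) mod 26 = 8 -> I
  L (position 11) -> position (11-7) mod 26 = 4 -> E
  S (position 18) -> position (18-7) mod 26 = 11 -> L
  K (position 10) -> position (10-7) mod 26 = 3 -> D
Decrypted message: FIELD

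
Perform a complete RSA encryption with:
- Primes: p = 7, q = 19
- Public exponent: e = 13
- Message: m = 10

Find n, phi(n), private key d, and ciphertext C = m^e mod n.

Step 1: n = 7 * 19 = 133.
Step 2: phi(n) = (7-1)(19-1) = 6 * 18 = 108.
Step 3: Find d = 13^(-1) mod 108 = 25.
  Verify: 13 * 25 = 325 = 1 (mod 108).
Step 4: C = 10^13 mod 133 = 108.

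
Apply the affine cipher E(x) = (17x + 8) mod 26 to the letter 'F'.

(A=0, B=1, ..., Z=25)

Step 1: Convert 'F' to number: x = 5.
Step 2: E(5) = (17 * 5 + 8) mod 26 = 93 mod 26 = 15.
Step 3: Convert 15 back to letter: P.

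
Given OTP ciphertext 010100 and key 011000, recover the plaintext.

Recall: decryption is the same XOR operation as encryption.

Step 1: XOR ciphertext with key:
  Ciphertext: 010100
  Key:        011000
  XOR:        001100
Step 2: Plaintext = 001100 = 12 in decimal.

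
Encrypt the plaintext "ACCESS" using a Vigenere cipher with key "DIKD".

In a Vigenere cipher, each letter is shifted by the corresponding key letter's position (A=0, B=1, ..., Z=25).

Step 1: Repeat key to match plaintext length:
  Plaintext: ACCESS
  Key:       DIKDDI
Step 2: Encrypt each letter:
  A(0) + D(3) = (0+3) mod 26 = 3 = D
  C(2) + I(8) = (2+8) mod 26 = 10 = K
  C(2) + K(10) = (2+10) mod 26 = 12 = M
  E(4) + D(3) = (4+3) mod 26 = 7 = H
  S(18) + D(3) = (18+3) mod 26 = 21 = V
  S(18) + I(8) = (18+8) mod 26 = 0 = A
Ciphertext: DKMHVA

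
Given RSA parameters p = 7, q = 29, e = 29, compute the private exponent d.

Step 1: n = 7 * 29 = 203.
Step 2: phi(n) = 6 * 28 = 168.
Step 3: Find d such that 29 * d = 1 (mod 168).
Step 4: d = 29^(-1) mod 168 = 29.
Verification: 29 * 29 = 841 = 5 * 168 + 1.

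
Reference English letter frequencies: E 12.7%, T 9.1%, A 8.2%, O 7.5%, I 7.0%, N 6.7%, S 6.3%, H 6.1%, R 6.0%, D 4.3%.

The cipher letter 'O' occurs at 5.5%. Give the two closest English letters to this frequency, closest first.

Step 1: Observed frequency of 'O' is 5.5%.
Step 2: Compute distances to each reference frequency and sort:
  R (6.0%): difference = 0.5% <-- BEST
  H (6.1%): difference = 0.6% <-- RUNNER-UP
  S (6.3%): difference = 0.8%
  N (6.7%): difference = 1.2%
  D (4.3%): difference = 1.2%
Step 3: Most likely is 'R' (6.0%, diff 0.5%); second most likely is 'H' (6.1%, diff 0.6%).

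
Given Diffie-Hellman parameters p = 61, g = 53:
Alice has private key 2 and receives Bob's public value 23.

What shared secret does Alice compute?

Step 1: s = B^a mod p = 23^2 mod 61.
  23^1 mod 61 = 23
  23^2 mod 61 = (23 * 23) mod 61 = 41
Result: shared secret = 41.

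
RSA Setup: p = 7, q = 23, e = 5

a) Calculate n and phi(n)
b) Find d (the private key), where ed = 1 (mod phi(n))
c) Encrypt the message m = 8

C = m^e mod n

Step 1: n = 7 * 23 = 161.
Step 2: phi(n) = (7-1)(23-1) = 6 * 22 = 132.
Step 3: Find d = 5^(-1) mod 132 = 53.
  Verify: 5 * 53 = 265 = 1 (mod 132).
Step 4: C = 8^5 mod 161 = 85.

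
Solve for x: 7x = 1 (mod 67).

Step 1: We need x such that 7 * x = 1 (mod 67).
Step 2: Using the extended Euclidean algorithm or trial:
  7 * 48 = 336 = 5 * 67 + 1.
Step 3: Since 336 mod 67 = 1, the inverse is x = 48.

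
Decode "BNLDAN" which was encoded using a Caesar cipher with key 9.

Step 1: Reverse the shift by subtracting 9 from each letter position.
  B (position 1) -> position (1-9) mod 26 = 18 -> S
  N (position 13) -> position (13-9) mod 26 = 4 -> E
  L (position 11) -> position (11-9) mod 26 = 2 -> C
  D (position 3) -> position (3-9) mod 26 = 20 -> U
  A (position 0) -> position (0-9) mod 26 = 17 -> R
  N (position 13) -> position (13-9) mod 26 = 4 -> E
Decrypted message: SECURE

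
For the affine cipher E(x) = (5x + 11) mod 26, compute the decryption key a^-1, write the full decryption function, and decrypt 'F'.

Step 1: Find a^-1, the modular inverse of 5 mod 26.
Step 2: We need 5 * a^-1 = 1 (mod 26).
Step 3: 5 * 21 = 105 = 4 * 26 + 1, so a^-1 = 21.
Step 4: D(y) = 21(y - 11) mod 26.
Step 5: Apply to 'F' (y = 5): D(5) = 21 * (5 - 11) mod 26 = 21 * -6 mod 26 = 4 -> 'E'.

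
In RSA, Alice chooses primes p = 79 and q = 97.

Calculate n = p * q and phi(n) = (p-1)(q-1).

Step 1: n = p * q = 79 * 97 = 7663.
Step 2: phi(n) = (p-1)(q-1) = 78 * 96 = 7488.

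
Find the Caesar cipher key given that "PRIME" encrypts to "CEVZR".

Step 1: Compare first letters: P (position 15) -> C (position 2).
Step 2: Shift = (2 - 15) mod 26 = 13.
The shift value is 13.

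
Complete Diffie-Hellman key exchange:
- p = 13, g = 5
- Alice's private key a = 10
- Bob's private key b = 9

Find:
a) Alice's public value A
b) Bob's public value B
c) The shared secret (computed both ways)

Step 1: A = g^a mod p = 5^10 mod 13 = 12.
Step 2: B = g^b mod p = 5^9 mod 13 = 5.
Step 3: Alice computes s = B^a mod p = 5^10 mod 13 = 12.
Step 4: Bob computes s = A^b mod p = 12^9 mod 13 = 12.
Both sides agree: shared secret = 12.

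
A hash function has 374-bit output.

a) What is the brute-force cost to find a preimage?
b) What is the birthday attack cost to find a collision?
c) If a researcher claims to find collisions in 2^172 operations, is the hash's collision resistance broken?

Step 1: Preimage resistance requires brute-force of 2^374 operations.
Step 2: Collision resistance (birthday bound) = 2^(374/2) = 2^187.
Step 3: The claimed attack costs 2^172 operations.
Step 4: Since 2^172 < 2^187, the claimed attack beats the generic birthday bound, so collision resistance is broken.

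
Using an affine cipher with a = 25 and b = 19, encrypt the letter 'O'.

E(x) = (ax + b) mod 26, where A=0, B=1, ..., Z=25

Step 1: Convert 'O' to number: x = 14.
Step 2: E(14) = (25 * 14 + 19) mod 26 = 369 mod 26 = 5.
Step 3: Convert 5 back to letter: F.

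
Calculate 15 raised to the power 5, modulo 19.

Step 1: Compute 15^5 mod 19 step by step, reducing modulo 19 at each step.
  15^1 mod 19 = 15
  15^2 mod 19 = (15 * 15) mod 19 = 16
  15^3 mod 19 = (16 * 15) mod 19 = 12
  15^4 mod 19 = (12 * 15) mod 19 = 9
  15^5 mod 19 = (9 * 15) mod 19 = 2
Step 2: Result = 2.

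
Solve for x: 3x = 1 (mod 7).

Step 1: We need x such that 3 * x = 1 (mod 7).
Step 2: Using the extended Euclidean algorithm or trial:
  3 * 5 = 15 = 2 * 7 + 1.
Step 3: Since 15 mod 7 = 1, the inverse is x = 5.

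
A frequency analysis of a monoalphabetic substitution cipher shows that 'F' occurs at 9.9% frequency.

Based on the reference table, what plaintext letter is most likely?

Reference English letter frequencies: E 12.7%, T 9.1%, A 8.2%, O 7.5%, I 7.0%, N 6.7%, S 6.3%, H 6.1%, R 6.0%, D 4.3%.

Step 1: The observed frequency is 9.9%.
Step 2: Compare with English frequencies:
  E: 12.7% (difference: 2.8%)
  T: 9.1% (difference: 0.8%) <-- closest
  A: 8.2% (difference: 1.7%)
  O: 7.5% (difference: 2.4%)
  I: 7.0% (difference: 2.9%)
  N: 6.7% (difference: 3.2%)
  S: 6.3% (difference: 3.6%)
  H: 6.1% (difference: 3.8%)
  R: 6.0% (difference: 3.9%)
  D: 4.3% (difference: 5.6%)
Step 3: 'F' most likely represents 'T' (frequency 9.1%).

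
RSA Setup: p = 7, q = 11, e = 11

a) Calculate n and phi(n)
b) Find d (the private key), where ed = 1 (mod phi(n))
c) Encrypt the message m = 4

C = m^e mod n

Step 1: n = 7 * 11 = 77.
Step 2: phi(n) = (7-1)(11-1) = 6 * 10 = 60.
Step 3: Find d = 11^(-1) mod 60 = 11.
  Verify: 11 * 11 = 121 = 1 (mod 60).
Step 4: C = 4^11 mod 77 = 37.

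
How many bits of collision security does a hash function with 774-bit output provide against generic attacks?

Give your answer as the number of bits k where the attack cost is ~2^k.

Step 1: The hash has a 774-bit output.
Step 2: Collision resistance means it should be infeasible to find any x != y with h(x) = h(y).
By the birthday bound, a generic collision search succeeds after about sqrt(2^774) = 2^(774/2) = 2^387 evaluations.
Step 3: Security level = 387 bits.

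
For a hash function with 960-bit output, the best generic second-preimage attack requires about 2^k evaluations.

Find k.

Step 1: The hash has a 960-bit output.
Step 2: Second-preimage resistance means: given a specific input x, it should be infeasible to find a different y with h(y) = h(x).
With a 960-bit output, a generic search for a second preimage costs about 2^960 evaluations (each trial matches the fixed target with probability 2^-960).
Step 3: Security level = 960 bits.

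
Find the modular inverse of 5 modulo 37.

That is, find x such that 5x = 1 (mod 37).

Step 1: We need x such that 5 * x = 1 (mod 37).
Step 2: Using the extended Euclidean algorithm or trial:
  5 * 15 = 75 = 2 * 37 + 1.
Step 3: Since 75 mod 37 = 1, the inverse is x = 15.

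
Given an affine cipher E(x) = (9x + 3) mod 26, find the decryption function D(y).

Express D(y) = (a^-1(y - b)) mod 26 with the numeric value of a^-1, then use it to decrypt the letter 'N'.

Step 1: Find a^-1, the modular inverse of 9 mod 26.
Step 2: We need 9 * a^-1 = 1 (mod 26).
Step 3: 9 * 3 = 27 = 1 * 26 + 1, so a^-1 = 3.
Step 4: D(y) = 3(y - 3) mod 26.
Step 5: Apply to 'N' (y = 13): D(13) = 3 * (13 - 3) mod 26 = 3 * 10 mod 26 = 4 -> 'E'.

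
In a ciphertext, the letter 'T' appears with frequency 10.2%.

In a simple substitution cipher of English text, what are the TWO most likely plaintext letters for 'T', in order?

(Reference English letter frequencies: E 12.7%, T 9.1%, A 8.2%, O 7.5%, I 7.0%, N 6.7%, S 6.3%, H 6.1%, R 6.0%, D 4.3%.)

Step 1: Observed frequency of 'T' is 10.2%.
Step 2: Compute distances to each reference frequency and sort:
  T (9.1%): difference = 1.1% <-- BEST
  A (8.2%): difference = 2.0% <-- RUNNER-UP
  E (12.7%): difference = 2.5%
  O (7.5%): difference = 2.7%
  I (7.0%): difference = 3.2%
Step 3: Most likely is 'T' (9.1%, diff 1.1%); second most likely is 'A' (8.2%, diff 2.0%).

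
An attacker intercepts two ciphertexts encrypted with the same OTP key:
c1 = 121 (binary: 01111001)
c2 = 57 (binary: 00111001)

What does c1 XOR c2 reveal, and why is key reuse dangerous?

Step 1: c1 XOR c2 = (m1 XOR k) XOR (m2 XOR k).
Step 2: By XOR associativity/commutativity: = m1 XOR m2 XOR k XOR k = m1 XOR m2.
Step 3: 01111001 XOR 00111001 = 01000000 = 64.
Step 4: The key cancels out! An attacker learns m1 XOR m2 = 64, revealing the relationship between plaintexts.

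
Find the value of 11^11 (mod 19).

Step 1: Compute 11^11 mod 19 step by step, reducing modulo 19 at each step.
  11^1 mod 19 = 11
  11^2 mod 19 = (11 * 11) mod 19 = 7
  11^3 mod 19 = (7 * 11) mod 19 = 1
  11^4 mod 19 = (1 * 11) mod 19 = 11
  11^5 mod 19 = (11 * 11) mod 19 = 7
  11^6 mod 19 = (7 * 11) mod 19 = 1
  11^7 mod 19 = (1 * 11) mod 19 = 11
  11^8 mod 19 = (11 * 11) mod 19 = 7
  11^9 mod 19 = (7 * 11) mod 19 = 1
  11^10 mod 19 = (1 * 11) mod 19 = 11
  11^11 mod 19 = (11 * 11) mod 19 = 7
Step 2: Result = 7.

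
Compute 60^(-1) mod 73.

Step 1: We need x such that 60 * x = 1 (mod 73).
Step 2: Using the extended Euclidean algorithm or trial:
  60 * 28 = 1680 = 23 * 73 + 1.
Step 3: Since 1680 mod 73 = 1, the inverse is x = 28.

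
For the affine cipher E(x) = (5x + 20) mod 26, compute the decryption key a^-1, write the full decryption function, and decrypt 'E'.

Step 1: Find a^-1, the modular inverse of 5 mod 26.
Step 2: We need 5 * a^-1 = 1 (mod 26).
Step 3: 5 * 21 = 105 = 4 * 26 + 1, so a^-1 = 21.
Step 4: D(y) = 21(y - 20) mod 26.
Step 5: Apply to 'E' (y = 4): D(4) = 21 * (4 - 20) mod 26 = 21 * -16 mod 26 = 2 -> 'C'.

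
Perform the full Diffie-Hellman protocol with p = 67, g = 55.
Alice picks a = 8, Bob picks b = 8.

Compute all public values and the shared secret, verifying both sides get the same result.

Step 1: A = g^a mod p = 55^8 mod 67 = 17.
Step 2: B = g^b mod p = 55^8 mod 67 = 17.
Step 3: Alice computes s = B^a mod p = 17^8 mod 67 = 47.
Step 4: Bob computes s = A^b mod p = 17^8 mod 67 = 47.
Both sides agree: shared secret = 47.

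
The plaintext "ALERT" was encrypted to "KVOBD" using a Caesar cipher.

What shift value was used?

Step 1: Compare first letters: A (position 0) -> K (position 10).
Step 2: Shift = (10 - 0) mod 26 = 10.
The shift value is 10.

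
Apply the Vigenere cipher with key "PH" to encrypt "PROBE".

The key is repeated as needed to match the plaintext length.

Step 1: Repeat key to match plaintext length:
  Plaintext: PROBE
  Key:       PHPHP
Step 2: Encrypt each letter:
  P(15) + P(15) = (15+15) mod 26 = 4 = E
  R(17) + H(7) = (17+7) mod 26 = 24 = Y
  O(14) + P(15) = (14+15) mod 26 = 3 = D
  B(1) + H(7) = (1+7) mod 26 = 8 = I
  E(4) + P(15) = (4+15) mod 26 = 19 = T
Ciphertext: EYDIT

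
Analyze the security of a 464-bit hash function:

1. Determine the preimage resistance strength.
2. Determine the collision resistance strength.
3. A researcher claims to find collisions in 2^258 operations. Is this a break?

Step 1: Preimage resistance requires brute-force of 2^464 operations.
Step 2: Collision resistance (birthday bound) = 2^(464/2) = 2^232.
Step 3: The claimed attack costs 2^258 operations.
Step 4: Since 2^258 >= 2^232, the claimed attack is no faster than the generic birthday attack, so this does not break collision resistance.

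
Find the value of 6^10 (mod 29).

Step 1: Compute 6^10 mod 29 step by step, reducing modulo 29 at each step.
  6^1 mod 29 = 6
  6^2 mod 29 = (6 * 6) mod 29 = 7
  6^3 mod 29 = (7 * 6) mod 29 = 13
  6^4 mod 29 = (13 * 6) mod 29 = 20
  6^5 mod 29 = (20 * 6) mod 29 = 4
  6^6 mod 29 = (4 * 6) mod 29 = 24
  6^7 mod 29 = (24 * 6) mod 29 = 28
  6^8 mod 29 = (28 * 6) mod 29 = 23
  6^9 mod 29 = (23 * 6) mod 29 = 22
  6^10 mod 29 = (22 * 6) mod 29 = 16
Step 2: Result = 16.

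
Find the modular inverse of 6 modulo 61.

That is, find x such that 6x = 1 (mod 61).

Step 1: We need x such that 6 * x = 1 (mod 61).
Step 2: Using the extended Euclidean algorithm or trial:
  6 * 51 = 306 = 5 * 61 + 1.
Step 3: Since 306 mod 61 = 1, the inverse is x = 51.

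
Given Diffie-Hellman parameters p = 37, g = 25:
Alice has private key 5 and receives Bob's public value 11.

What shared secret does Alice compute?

Step 1: s = B^a mod p = 11^5 mod 37.
  11^1 mod 37 = 11
  11^2 mod 37 = (11 * 11) mod 37 = 10
  11^3 mod 37 = (10 * 11) mod 37 = 36
  11^4 mod 37 = (36 * 11) mod 37 = 26
  11^5 mod 37 = (26 * 11) mod 37 = 27
Result: shared secret = 27.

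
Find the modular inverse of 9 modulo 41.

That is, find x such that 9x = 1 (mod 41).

Step 1: We need x such that 9 * x = 1 (mod 41).
Step 2: Using the extended Euclidean algorithm or trial:
  9 * 32 = 288 = 7 * 41 + 1.
Step 3: Since 288 mod 41 = 1, the inverse is x = 32.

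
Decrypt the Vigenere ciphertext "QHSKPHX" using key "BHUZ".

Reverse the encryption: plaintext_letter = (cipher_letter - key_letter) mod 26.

Step 1: Extend key: BHUZBHU
Step 2: Decrypt each letter (c - k) mod 26:
  Q(16) - B(1) = (16-1) mod 26 = 15 = P
  H(7) - H(7) = (7-7) mod 26 = 0 = A
  S(18) - U(20) = (18-20) mod 26 = 24 = Y
  K(10) - Z(25) = (10-25) mod 26 = 11 = L
  P(15) - B(1) = (15-1) mod 26 = 14 = O
  H(7) - H(7) = (7-7) mod 26 = 0 = A
  X(23) - U(20) = (23-20) mod 26 = 3 = D
Plaintext: PAYLOAD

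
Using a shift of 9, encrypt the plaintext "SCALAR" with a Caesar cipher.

Step 1: For each letter, shift forward by 9 positions (mod 26).
  S (position 18) -> position (18+9) mod 26 = 1 -> B
  C (position 2) -> position (2+9) mod 26 = 11 -> L
  A (position 0) -> position (0+9) mod 26 = 9 -> J
  L (position 11) -> position (11+9) mod 26 = 20 -> U
  A (position 0) -> position (0+9) mod 26 = 9 -> J
  R (position 17) -> position (17+9) mod 26 = 0 -> A
Result: BLJUJA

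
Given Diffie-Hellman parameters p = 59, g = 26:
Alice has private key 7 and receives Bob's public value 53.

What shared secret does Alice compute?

Step 1: s = B^a mod p = 53^7 mod 59.
  53^1 mod 59 = 53
  53^2 mod 59 = (53 * 53) mod 59 = 36
  53^3 mod 59 = (36 * 53) mod 59 = 20
  53^4 mod 59 = (20 * 53) mod 59 = 57
  53^5 mod 59 = (57 * 53) mod 59 = 12
  53^6 mod 59 = (12 * 53) mod 59 = 46
  53^7 mod 59 = (46 * 53) mod 59 = 19
Result: shared secret = 19.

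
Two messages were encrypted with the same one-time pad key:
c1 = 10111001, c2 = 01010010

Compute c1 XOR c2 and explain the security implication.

Step 1: c1 XOR c2 = (m1 XOR k) XOR (m2 XOR k).
Step 2: By XOR associativity/commutativity: = m1 XOR m2 XOR k XOR k = m1 XOR m2.
Step 3: 10111001 XOR 01010010 = 11101011 = 235.
Step 4: The key cancels out! An attacker learns m1 XOR m2 = 235, revealing the relationship between plaintexts.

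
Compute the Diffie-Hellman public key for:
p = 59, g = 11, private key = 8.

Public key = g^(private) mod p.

Step 1: A = g^a mod p = 11^8 mod 59.
  11^1 mod 59 = 11
  11^2 mod 59 = (11 * 11) mod 59 = 3
  11^3 mod 59 = (3 * 11) mod 59 = 33
  11^4 mod 59 = (33 * 11) mod 59 = 9
  11^5 mod 59 = (9 * 11) mod 59 = 40
  11^6 mod 59 = (40 * 11) mod 59 = 27
  11^7 mod 59 = (27 * 11) mod 59 = 2
  11^8 mod 59 = (2 * 11) mod 59 = 22
Result: A = 22.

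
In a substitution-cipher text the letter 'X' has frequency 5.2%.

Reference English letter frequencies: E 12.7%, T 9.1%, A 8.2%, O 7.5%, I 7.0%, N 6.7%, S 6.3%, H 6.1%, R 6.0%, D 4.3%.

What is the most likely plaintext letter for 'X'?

Step 1: The observed frequency is 5.2%.
Step 2: Compare with English frequencies:
  E: 12.7% (difference: 7.5%)
  T: 9.1% (difference: 3.9%)
  A: 8.2% (difference: 3.0%)
  O: 7.5% (difference: 2.3%)
  I: 7.0% (difference: 1.8%)
  N: 6.7% (difference: 1.5%)
  S: 6.3% (difference: 1.1%)
  H: 6.1% (difference: 0.9%)
  R: 6.0% (difference: 0.8%) <-- closest
  D: 4.3% (difference: 0.9%)
Step 3: 'X' most likely represents 'R' (frequency 6.0%).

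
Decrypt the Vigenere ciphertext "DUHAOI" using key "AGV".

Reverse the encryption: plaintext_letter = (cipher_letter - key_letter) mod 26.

Step 1: Extend key: AGVAGV
Step 2: Decrypt each letter (c - k) mod 26:
  D(3) - A(0) = (3-0) mod 26 = 3 = D
  U(20) - G(6) = (20-6) mod 26 = 14 = O
  H(7) - V(21) = (7-21) mod 26 = 12 = M
  A(0) - A(0) = (0-0) mod 26 = 0 = A
  O(14) - G(6) = (14-6) mod 26 = 8 = I
  I(8) - V(21) = (8-21) mod 26 = 13 = N
Plaintext: DOMAIN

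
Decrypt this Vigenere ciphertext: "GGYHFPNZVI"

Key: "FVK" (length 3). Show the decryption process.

Step 1: Key 'FVK' has length 3. Extended key: FVKFVKFVKF
Step 2: Decrypt each position:
  G(6) - F(5) = 1 = B
  G(6) - V(21) = 11 = L
  Y(24) - K(10) = 14 = O
  H(7) - F(5) = 2 = C
  F(5) - V(21) = 10 = K
  P(15) - K(10) = 5 = F
  N(13) - F(5) = 8 = I
  Z(25) - V(21) = 4 = E
  V(21) - K(10) = 11 = L
  I(8) - F(5) = 3 = D
Plaintext: BLOCKFIELD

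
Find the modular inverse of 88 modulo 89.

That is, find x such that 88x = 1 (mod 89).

Step 1: We need x such that 88 * x = 1 (mod 89).
Step 2: Using the extended Euclidean algorithm or trial:
  88 * 88 = 7744 = 87 * 89 + 1.
Step 3: Since 7744 mod 89 = 1, the inverse is x = 88.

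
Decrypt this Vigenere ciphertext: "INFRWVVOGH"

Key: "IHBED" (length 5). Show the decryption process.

Step 1: Key 'IHBED' has length 5. Extended key: IHBEDIHBED
Step 2: Decrypt each position:
  I(8) - I(8) = 0 = A
  N(13) - H(7) = 6 = G
  F(5) - B(1) = 4 = E
  R(17) - E(4) = 13 = N
  W(22) - D(3) = 19 = T
  V(21) - I(8) = 13 = N
  V(21) - H(7) = 14 = O
  O(14) - B(1) = 13 = N
  G(6) - E(4) = 2 = C
  H(7) - D(3) = 4 = E
Plaintext: AGENTNONCE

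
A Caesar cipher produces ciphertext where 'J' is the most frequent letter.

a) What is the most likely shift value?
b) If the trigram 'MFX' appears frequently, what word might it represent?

Step 1: In English, 'E' is the most frequent letter (12.7%).
Step 2: The most frequent ciphertext letter is 'J' (position 9).
Step 3: Shift = (9 - 4) mod 26 = 5.
Step 4: Decrypt 'MFX' by shifting back 5:
  M -> H
  F -> A
  X -> S
Step 5: 'MFX' decrypts to 'HAS'.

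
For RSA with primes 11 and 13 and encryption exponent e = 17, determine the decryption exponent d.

Step 1: n = 11 * 13 = 143.
Step 2: phi(n) = 10 * 12 = 120.
Step 3: Find d such that 17 * d = 1 (mod 120).
Step 4: d = 17^(-1) mod 120 = 113.
Verification: 17 * 113 = 1921 = 16 * 120 + 1.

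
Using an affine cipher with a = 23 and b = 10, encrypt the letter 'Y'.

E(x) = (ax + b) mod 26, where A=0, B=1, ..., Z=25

Step 1: Convert 'Y' to number: x = 24.
Step 2: E(24) = (23 * 24 + 10) mod 26 = 562 mod 26 = 16.
Step 3: Convert 16 back to letter: Q.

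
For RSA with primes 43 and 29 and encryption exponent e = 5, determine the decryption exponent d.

Step 1: n = 43 * 29 = 1247.
Step 2: phi(n) = 42 * 28 = 1176.
Step 3: Find d such that 5 * d = 1 (mod 1176).
Step 4: d = 5^(-1) mod 1176 = 941.
Verification: 5 * 941 = 4705 = 4 * 1176 + 1.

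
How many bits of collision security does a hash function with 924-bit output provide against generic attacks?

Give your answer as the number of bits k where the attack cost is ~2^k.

Step 1: The hash has a 924-bit output.
Step 2: Collision resistance means it should be infeasible to find any x != y with h(x) = h(y).
By the birthday bound, a generic collision search succeeds after about sqrt(2^924) = 2^(924/2) = 2^462 evaluations.
Step 3: Security level = 462 bits.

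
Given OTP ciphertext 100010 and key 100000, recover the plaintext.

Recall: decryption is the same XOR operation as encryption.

Step 1: XOR ciphertext with key:
  Ciphertext: 100010
  Key:        100000
  XOR:        000010
Step 2: Plaintext = 000010 = 2 in decimal.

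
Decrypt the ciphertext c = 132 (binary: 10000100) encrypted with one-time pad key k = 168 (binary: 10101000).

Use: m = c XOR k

Step 1: XOR ciphertext with key:
  Ciphertext: 10000100
  Key:        10101000
  XOR:        00101100
Step 2: Plaintext = 00101100 = 44 in decimal.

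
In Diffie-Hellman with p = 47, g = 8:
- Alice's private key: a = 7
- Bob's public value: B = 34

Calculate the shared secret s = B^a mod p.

Step 1: s = B^a mod p = 34^7 mod 47.
  34^1 mod 47 = 34
  34^2 mod 47 = (34 * 34) mod 47 = 28
  34^3 mod 47 = (28 * 34) mod 47 = 12
  34^4 mod 47 = (12 * 34) mod 47 = 32
  34^5 mod 47 = (32 * 34) mod 47 = 7
  34^6 mod 47 = (7 * 34) mod 47 = 3
  34^7 mod 47 = (3 * 34) mod 47 = 8
Result: shared secret = 8.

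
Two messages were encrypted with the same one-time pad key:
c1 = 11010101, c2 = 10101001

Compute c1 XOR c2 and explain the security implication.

Step 1: c1 XOR c2 = (m1 XOR k) XOR (m2 XOR k).
Step 2: By XOR associativity/commutativity: = m1 XOR m2 XOR k XOR k = m1 XOR m2.
Step 3: 11010101 XOR 10101001 = 01111100 = 124.
Step 4: The key cancels out! An attacker learns m1 XOR m2 = 124, revealing the relationship between plaintexts.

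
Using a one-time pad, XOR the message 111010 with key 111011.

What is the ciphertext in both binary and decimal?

Step 1: Write out the XOR operation bit by bit:
  Message: 111010
  Key:     111011
  XOR:     000001
Step 2: Convert to decimal: 000001 = 1.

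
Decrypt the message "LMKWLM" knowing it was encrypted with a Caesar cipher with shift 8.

Step 1: Reverse the shift by subtracting 8 from each letter position.
  L (position 11) -> position (11-8) mod 26 = 3 -> D
  M (position 12) -> position (12-8) mod 26 = 4 -> E
  K (position 10) -> position (10-8) mod 26 = 2 -> C
  W (position 22) -> position (22-8) mod 26 = 14 -> O
  L (position 11) -> position (11-8) mod 26 = 3 -> D
  M (position 12) -> position (12-8) mod 26 = 4 -> E
Decrypted message: DECODE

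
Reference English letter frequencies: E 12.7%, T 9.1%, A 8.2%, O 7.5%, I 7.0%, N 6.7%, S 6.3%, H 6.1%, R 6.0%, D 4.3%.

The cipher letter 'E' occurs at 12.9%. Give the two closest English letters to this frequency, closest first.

Step 1: Observed frequency of 'E' is 12.9%.
Step 2: Compute distances to each reference frequency and sort:
  E (12.7%): difference = 0.2% <-- BEST
  T (9.1%): difference = 3.8% <-- RUNNER-UP
  A (8.2%): difference = 4.7%
  O (7.5%): difference = 5.4%
  I (7.0%): difference = 5.9%
Step 3: Most likely is 'E' (12.7%, diff 0.2%); second most likely is 'T' (9.1%, diff 3.8%).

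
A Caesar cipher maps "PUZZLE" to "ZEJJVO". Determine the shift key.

Step 1: Compare first letters: P (position 15) -> Z (position 25).
Step 2: Shift = (25 - 15) mod 26 = 10.
The shift value is 10.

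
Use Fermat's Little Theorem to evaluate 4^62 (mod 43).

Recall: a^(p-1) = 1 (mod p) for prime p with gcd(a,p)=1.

Step 1: Since 43 is prime, by Fermat's Little Theorem: 4^42 = 1 (mod 43).
Step 2: Reduce exponent: 62 mod 42 = 20.
Step 3: So 4^62 = 4^20 (mod 43).
Step 4: 4^20 mod 43 = 11.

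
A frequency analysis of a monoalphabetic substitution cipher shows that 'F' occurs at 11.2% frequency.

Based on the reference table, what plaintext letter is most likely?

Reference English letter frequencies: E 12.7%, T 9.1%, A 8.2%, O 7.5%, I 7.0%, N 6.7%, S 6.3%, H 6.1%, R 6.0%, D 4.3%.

Step 1: The observed frequency is 11.2%.
Step 2: Compare with English frequencies:
  E: 12.7% (difference: 1.5%) <-- closest
  T: 9.1% (difference: 2.1%)
  A: 8.2% (difference: 3.0%)
  O: 7.5% (difference: 3.7%)
  I: 7.0% (difference: 4.2%)
  N: 6.7% (difference: 4.5%)
  S: 6.3% (difference: 4.9%)
  H: 6.1% (difference: 5.1%)
  R: 6.0% (difference: 5.2%)
  D: 4.3% (difference: 6.9%)
Step 3: 'F' most likely represents 'E' (frequency 12.7%).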